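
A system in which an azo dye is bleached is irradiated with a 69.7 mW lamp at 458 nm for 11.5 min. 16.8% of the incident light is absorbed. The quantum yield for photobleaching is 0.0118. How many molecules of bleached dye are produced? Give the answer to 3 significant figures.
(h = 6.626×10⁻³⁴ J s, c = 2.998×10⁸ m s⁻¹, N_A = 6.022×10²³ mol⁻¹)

2.20×10¹⁷ molecules

Photon energy at 458 nm: hc/λ = (6.626×10⁻³⁴)(2.998×10⁸)/(458×10⁻⁹) = 4.337×10⁻¹⁹ J.
Energy delivered: (69.7 mW)(690 s) = 48.09 J.
Photons incident: 48.09 / 4.337×10⁻¹⁹ = 1.109×10²⁰, i.e. 1.109×10²⁰/6.022×10²³ = 1.842×10⁻⁴ mol.
Photons absorbed: 0.168 × 1.842×10⁻⁴ = 3.095×10⁻⁵ mol.
Product: Φ × n_abs = 0.0118 × 3.095×10⁻⁵ = 3.652×10⁻⁷ mol.
As a count: 3.652×10⁻⁷ × 6.022×10²³ = 2.20×10¹⁷.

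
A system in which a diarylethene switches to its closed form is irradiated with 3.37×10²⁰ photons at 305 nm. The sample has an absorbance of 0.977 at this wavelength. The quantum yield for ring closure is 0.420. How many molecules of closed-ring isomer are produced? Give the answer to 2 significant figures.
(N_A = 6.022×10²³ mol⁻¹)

1.3×10²⁰ molecules

Moles of photons: 3.37×10²⁰ / 6.022×10²³ = 5.596×10⁻⁴ mol.
Fraction absorbed: 1 − 10^(−0.977) = 0.8946.
Photons absorbed: 0.8946 × 5.596×10⁻⁴ = 5.006×10⁻⁴ mol.
Product: Φ × n_abs = 0.420 × 5.006×10⁻⁴ = 2.103×10⁻⁴ mol.
As a count: 2.103×10⁻⁴ × 6.022×10²³ = 1.3×10²⁰.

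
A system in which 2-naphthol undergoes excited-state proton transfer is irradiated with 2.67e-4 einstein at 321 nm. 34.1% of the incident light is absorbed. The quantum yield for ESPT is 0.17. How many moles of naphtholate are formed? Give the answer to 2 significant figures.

1.5e-5 mol

Photons absorbed: 0.341 × 2.67e-4 = 9.105e-5 mol.
Product: Φ × n_abs = 0.17 × 9.105e-5 = 1.548e-5 mol.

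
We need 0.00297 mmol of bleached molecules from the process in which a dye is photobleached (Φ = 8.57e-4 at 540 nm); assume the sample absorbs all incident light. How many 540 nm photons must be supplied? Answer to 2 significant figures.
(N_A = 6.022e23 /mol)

Product: 0.00297 mmol = 2.97e-6 mol.
Photons that must be absorbed: 2.97e-6 / 8.57e-4 = 0.003466 mol.
Photon count: 0.003466 × 6.022e23 = 2.1e21.

2.1e21 photons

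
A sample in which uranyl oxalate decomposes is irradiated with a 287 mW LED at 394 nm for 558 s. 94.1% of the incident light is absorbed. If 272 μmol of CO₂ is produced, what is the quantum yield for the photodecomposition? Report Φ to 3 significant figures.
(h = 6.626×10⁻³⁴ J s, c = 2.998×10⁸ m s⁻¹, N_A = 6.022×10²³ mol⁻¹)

Product: 272 μmol = 2.72×10⁻⁴ mol.
Photon energy at 394 nm: hc/λ = (6.626×10⁻³⁴)(2.998×10⁸)/(394×10⁻⁹) = 5.042×10⁻¹⁹ J.
Energy delivered: (287 mW)(558 s) = 160.1 J.
Photons incident: 160.1 / 5.042×10⁻¹⁹ = 3.175×10²⁰, i.e. 3.175×10²⁰/6.022×10²³ = 5.272×10⁻⁴ mol.
Photons absorbed: 0.941 × 5.272×10⁻⁴ = 4.961×10⁻⁴ mol.
Φ = 2.72×10⁻⁴ mol / 4.961×10⁻⁴ mol photons = 0.548.

Φ = 0.548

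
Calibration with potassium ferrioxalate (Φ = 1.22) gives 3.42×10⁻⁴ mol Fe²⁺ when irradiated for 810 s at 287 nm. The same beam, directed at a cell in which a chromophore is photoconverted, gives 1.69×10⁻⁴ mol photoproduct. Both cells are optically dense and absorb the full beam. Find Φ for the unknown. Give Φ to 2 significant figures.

Φ = 0.60

Photons absorbed by the actinometer: 3.42×10⁻⁴ / 1.22 = 2.803×10⁻⁴ mol.
Φ(unknown) = 1.69×10⁻⁴ / 2.803×10⁻⁴ = 0.60.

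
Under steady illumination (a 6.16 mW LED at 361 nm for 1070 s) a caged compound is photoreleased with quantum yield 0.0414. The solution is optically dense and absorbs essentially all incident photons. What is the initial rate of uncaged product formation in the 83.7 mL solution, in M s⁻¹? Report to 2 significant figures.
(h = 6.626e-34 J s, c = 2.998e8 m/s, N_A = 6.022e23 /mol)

Photon energy at 361 nm: hc/λ = (6.626e-34)(2.998e8)/(361e-9) = 5.503e-19 J.
Energy delivered: (6.16 mW)(1070 s) = 6.591 J.
Photons incident: 6.591 / 5.503e-19 = 1.198e19, i.e. 1.198e19/6.022e23 = 1.989e-5 mol.
Product formed: 0.0414 × 1.989e-5 = 8.234e-7 mol.
Rate: 8.234e-7 mol / (1070 s × 0.0837 L) = 9.2e-9 M s⁻¹.

9.2e-9 M s⁻¹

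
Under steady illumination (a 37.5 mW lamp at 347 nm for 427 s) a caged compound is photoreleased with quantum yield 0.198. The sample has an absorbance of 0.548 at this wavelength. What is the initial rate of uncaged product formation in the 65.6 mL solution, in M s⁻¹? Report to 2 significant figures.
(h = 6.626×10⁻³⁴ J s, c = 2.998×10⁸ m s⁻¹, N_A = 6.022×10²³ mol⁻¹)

Photon energy at 347 nm: hc/λ = (6.626×10⁻³⁴)(2.998×10⁸)/(347×10⁻⁹) = 5.725×10⁻¹⁹ J.
Energy delivered: (37.5 mW)(427 s) = 16.01 J.
Photons incident: 16.01 / 5.725×10⁻¹⁹ = 2.797×10¹⁹, i.e. 2.797×10¹⁹/6.022×10²³ = 4.645×10⁻⁵ mol.
Fraction absorbed: 1 − 10^(−0.548) = 0.7169.
Photons absorbed: 0.7169 × 4.645×10⁻⁵ = 3.330×10⁻⁵ mol.
Product formed: 0.198 × 3.330×10⁻⁵ = 6.593×10⁻⁶ mol.
Rate: 6.593×10⁻⁶ mol / (427 s × 0.0656 L) = 2.4×10⁻⁷ M s⁻¹.

2.4×10⁻⁷ M s⁻¹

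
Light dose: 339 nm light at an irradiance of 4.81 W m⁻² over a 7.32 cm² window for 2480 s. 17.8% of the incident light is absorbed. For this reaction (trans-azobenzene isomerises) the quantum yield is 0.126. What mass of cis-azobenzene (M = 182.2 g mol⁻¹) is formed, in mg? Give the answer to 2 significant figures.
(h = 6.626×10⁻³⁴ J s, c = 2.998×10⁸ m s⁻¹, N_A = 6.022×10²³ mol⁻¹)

Photon energy at 339 nm: hc/λ = (6.626×10⁻³⁴)(2.998×10⁸)/(339×10⁻⁹) = 5.860×10⁻¹⁹ J.
Energy delivered: (4.81 W m⁻²)(7.32×10⁻⁴ m²)(2480 s) = 8.732 J.
Photons incident: 8.732 / 5.860×10⁻¹⁹ = 1.490×10¹⁹, i.e. 1.490×10¹⁹/6.022×10²³ = 2.474×10⁻⁵ mol.
Photons absorbed: 0.178 × 2.474×10⁻⁵ = 4.404×10⁻⁶ mol.
Product: Φ × n_abs = 0.126 × 4.404×10⁻⁶ = 5.549×10⁻⁷ mol.
Mass: 5.549×10⁻⁷ × 182.2 = 1.011×10⁻⁴ g = 0.10 mg.

0.10 mg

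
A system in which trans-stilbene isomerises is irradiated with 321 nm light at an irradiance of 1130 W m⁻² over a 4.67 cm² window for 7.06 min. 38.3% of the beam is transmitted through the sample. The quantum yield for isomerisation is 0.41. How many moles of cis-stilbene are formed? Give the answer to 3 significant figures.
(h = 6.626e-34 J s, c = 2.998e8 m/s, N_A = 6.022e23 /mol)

1.52e-4 mol

Photon energy at 321 nm: hc/λ = (6.626e-34)(2.998e8)/(321e-9) = 6.188e-19 J.
Energy delivered: (1130 W m⁻²)(4.67e-4 m²)(423.6 s) = 223.5 J.
Photons incident: 223.5 / 6.188e-19 = 3.612e20, i.e. 3.612e20/6.022e23 = 5.998e-4 mol.
Fraction absorbed: 1 − 38.3/100 = 0.6170.
Photons absorbed: 0.6170 × 5.998e-4 = 3.701e-4 mol.
Product: Φ × n_abs = 0.41 × 3.701e-4 = 1.517e-4 mol.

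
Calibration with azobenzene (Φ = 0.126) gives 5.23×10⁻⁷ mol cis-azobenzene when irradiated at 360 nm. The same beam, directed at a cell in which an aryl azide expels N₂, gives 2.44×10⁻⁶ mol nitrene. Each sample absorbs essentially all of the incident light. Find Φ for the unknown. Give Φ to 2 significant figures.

Photons absorbed by the actinometer: 5.23×10⁻⁷ / 0.126 = 4.151×10⁻⁶ mol.
Φ(unknown) = 2.44×10⁻⁶ / 4.151×10⁻⁶ = 0.59.

Φ = 0.59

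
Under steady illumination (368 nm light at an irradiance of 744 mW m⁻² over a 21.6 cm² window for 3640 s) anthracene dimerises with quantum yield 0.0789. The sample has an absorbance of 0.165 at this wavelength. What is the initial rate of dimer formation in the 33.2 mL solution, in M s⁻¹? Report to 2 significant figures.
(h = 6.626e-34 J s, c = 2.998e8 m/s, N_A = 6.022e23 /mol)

3.7e-9 M s⁻¹

Photon energy at 368 nm: hc/λ = (6.626e-34)(2.998e8)/(368e-9) = 5.398e-19 J.
Energy delivered: (744 mW m⁻²)(21.6e-4 m²)(3640 s) = 5.850 J.
Photons incident: 5.850 / 5.398e-19 = 1.084e19, i.e. 1.084e19/6.022e23 = 1.800e-5 mol.
Fraction absorbed: 1 − 10^(−0.165) = 0.3161.
Photons absorbed: 0.3161 × 1.800e-5 = 5.690e-6 mol.
Product formed: 0.0789 × 5.690e-6 = 4.489e-7 mol.
Rate: 4.489e-7 mol / (3640 s × 0.0332 L) = 3.7e-9 M s⁻¹.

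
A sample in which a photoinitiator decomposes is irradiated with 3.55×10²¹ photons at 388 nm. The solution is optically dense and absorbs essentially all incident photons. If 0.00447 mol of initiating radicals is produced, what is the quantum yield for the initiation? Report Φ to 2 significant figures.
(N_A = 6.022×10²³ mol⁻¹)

Moles of photons: 3.55×10²¹ / 6.022×10²³ = 0.005895 mol.
Φ = 0.00447 mol / 0.005895 mol photons = 0.76.

Φ = 0.76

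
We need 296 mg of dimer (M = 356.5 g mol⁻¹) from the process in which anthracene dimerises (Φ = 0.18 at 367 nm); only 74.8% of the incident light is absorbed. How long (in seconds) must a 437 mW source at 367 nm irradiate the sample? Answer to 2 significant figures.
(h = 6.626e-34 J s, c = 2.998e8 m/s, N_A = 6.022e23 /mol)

Product: 296 mg / 356.5 g mol⁻¹ = 8.303e-4 mol.
Photons that must be absorbed: 8.303e-4 / 0.18 = 0.004613 mol.
Incident photons needed: 0.004613 / 0.748 = 0.006167 mol.
Photon energy: hc/λ = 5.413e-19 J; per mole, 3.260e5 J mol⁻¹.
Energy required: 0.006167 × 3.260e5 = 2010 J.
Time: 2010 J / 0.437 W = 4600 s.

t ≈ 4600 s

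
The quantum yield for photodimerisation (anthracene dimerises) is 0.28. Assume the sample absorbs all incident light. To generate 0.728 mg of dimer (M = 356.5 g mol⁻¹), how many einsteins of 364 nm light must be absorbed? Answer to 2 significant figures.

Product: 0.728 mg / 356.5 g mol⁻¹ = 2.042×10⁻⁶ mol.
Photons that must be absorbed: 2.042×10⁻⁶ / 0.28 = 7.293×10⁻⁶ mol.

7.3×10⁻⁶ einstein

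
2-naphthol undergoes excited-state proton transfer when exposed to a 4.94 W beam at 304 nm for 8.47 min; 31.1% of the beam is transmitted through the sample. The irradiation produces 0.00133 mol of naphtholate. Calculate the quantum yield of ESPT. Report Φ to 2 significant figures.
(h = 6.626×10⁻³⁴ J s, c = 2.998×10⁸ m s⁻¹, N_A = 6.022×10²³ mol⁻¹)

Φ = 0.30

Photon energy at 304 nm: hc/λ = (6.626×10⁻³⁴)(2.998×10⁸)/(304×10⁻⁹) = 6.534×10⁻¹⁹ J.
Energy delivered: (4.94 W)(508.2 s) = 2511 J.
Photons incident: 2511 / 6.534×10⁻¹⁹ = 3.843×10²¹, i.e. 3.843×10²¹/6.022×10²³ = 0.006382 mol.
Fraction absorbed: 1 − 31.1/100 = 0.6890.
Photons absorbed: 0.6890 × 0.006382 = 0.004397 mol.
Φ = 0.00133 mol / 0.004397 mol photons = 0.30.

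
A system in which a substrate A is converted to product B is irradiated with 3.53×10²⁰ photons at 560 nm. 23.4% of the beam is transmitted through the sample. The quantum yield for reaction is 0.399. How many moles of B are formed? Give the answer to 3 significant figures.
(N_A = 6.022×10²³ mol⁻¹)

Moles of photons: 3.53×10²⁰ / 6.022×10²³ = 5.862×10⁻⁴ mol.
Fraction absorbed: 1 − 23.4/100 = 0.7660.
Photons absorbed: 0.7660 × 5.862×10⁻⁴ = 4.490×10⁻⁴ mol.
Product: Φ × n_abs = 0.399 × 4.490×10⁻⁴ = 1.792×10⁻⁴ mol.

1.79×10⁻⁴ mol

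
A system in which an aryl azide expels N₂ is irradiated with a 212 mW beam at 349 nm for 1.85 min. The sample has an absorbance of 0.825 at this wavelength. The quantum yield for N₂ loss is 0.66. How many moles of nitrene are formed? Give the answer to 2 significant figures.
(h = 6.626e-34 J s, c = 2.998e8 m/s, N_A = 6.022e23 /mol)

3.9e-5 mol

Photon energy at 349 nm: hc/λ = (6.626e-34)(2.998e8)/(349e-9) = 5.692e-19 J.
Energy delivered: (212 mW)(111 s) = 23.53 J.
Photons incident: 23.53 / 5.692e-19 = 4.134e19, i.e. 4.134e19/6.022e23 = 6.865e-5 mol.
Fraction absorbed: 1 − 10^(−0.825) = 0.8504.
Photons absorbed: 0.8504 × 6.865e-5 = 5.838e-5 mol.
Product: Φ × n_abs = 0.66 × 5.838e-5 = 3.853e-5 mol.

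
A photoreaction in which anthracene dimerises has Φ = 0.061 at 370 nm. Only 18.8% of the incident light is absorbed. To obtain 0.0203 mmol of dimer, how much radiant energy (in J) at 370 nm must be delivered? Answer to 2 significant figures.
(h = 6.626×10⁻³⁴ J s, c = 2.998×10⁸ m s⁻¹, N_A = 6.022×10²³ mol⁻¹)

Product: 0.0203 mmol = 2.03×10⁻⁵ mol.
Photons that must be absorbed: 2.03×10⁻⁵ / 0.061 = 3.328×10⁻⁴ mol.
Incident photons needed: 3.328×10⁻⁴ / 0.188 = 0.001770 mol.
Photon energy: hc/λ = 5.369×10⁻¹⁹ J; per mole, 3.233×10⁵ J mol⁻¹.
Energy required: 0.001770 × 3.233×10⁵ = 570 J.

570 J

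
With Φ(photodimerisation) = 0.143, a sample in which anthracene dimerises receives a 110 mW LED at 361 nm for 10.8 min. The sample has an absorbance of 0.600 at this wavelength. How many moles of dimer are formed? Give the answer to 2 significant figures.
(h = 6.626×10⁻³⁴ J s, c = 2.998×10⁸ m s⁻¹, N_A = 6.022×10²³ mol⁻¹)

Photon energy at 361 nm: hc/λ = (6.626×10⁻³⁴)(2.998×10⁸)/(361×10⁻⁹) = 5.503×10⁻¹⁹ J.
Energy delivered: (110 mW)(648 s) = 71.28 J.
Photons incident: 71.28 / 5.503×10⁻¹⁹ = 1.295×10²⁰, i.e. 1.295×10²⁰/6.022×10²³ = 2.150×10⁻⁴ mol.
Fraction absorbed: 1 − 10^(−0.600) = 0.7488.
Photons absorbed: 0.7488 × 2.150×10⁻⁴ = 1.610×10⁻⁴ mol.
Product: Φ × n_abs = 0.143 × 1.610×10⁻⁴ = 2.302×10⁻⁵ mol.

2.3×10⁻⁵ mol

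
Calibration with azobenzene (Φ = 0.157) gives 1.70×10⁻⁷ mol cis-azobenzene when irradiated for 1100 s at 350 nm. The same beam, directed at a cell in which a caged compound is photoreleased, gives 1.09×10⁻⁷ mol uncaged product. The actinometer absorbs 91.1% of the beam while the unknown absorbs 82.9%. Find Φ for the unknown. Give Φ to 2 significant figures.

Φ = 0.11

Photons absorbed by the actinometer: 1.70×10⁻⁷ / 0.157 = 1.083×10⁻⁶ mol.
Incident flux: 1.083×10⁻⁶ / 0.911 = 1.189×10⁻⁶ einstein.
Absorbed by unknown: 0.829 × 1.189×10⁻⁶ = 9.857×10⁻⁷ mol.
Φ(unknown) = 1.09×10⁻⁷ / 9.857×10⁻⁷ = 0.11.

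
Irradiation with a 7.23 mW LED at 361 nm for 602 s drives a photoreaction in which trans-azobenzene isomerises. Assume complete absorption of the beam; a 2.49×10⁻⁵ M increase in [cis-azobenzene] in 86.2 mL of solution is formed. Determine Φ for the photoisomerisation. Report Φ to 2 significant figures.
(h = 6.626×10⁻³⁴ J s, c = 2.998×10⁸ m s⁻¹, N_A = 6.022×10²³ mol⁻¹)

Product: (2.49×10⁻⁵ M)(0.0862 L) = 2.146×10⁻⁶ mol.
Photon energy at 361 nm: hc/λ = (6.626×10⁻³⁴)(2.998×10⁸)/(361×10⁻⁹) = 5.503×10⁻¹⁹ J.
Energy delivered: (7.23 mW)(602 s) = 4.352 J.
Photons incident: 4.352 / 5.503×10⁻¹⁹ = 7.908×10¹⁸, i.e. 7.908×10¹⁸/6.022×10²³ = 1.313×10⁻⁵ mol.
Φ = 2.146×10⁻⁶ mol / 1.313×10⁻⁵ mol photons = 0.16.

Φ = 0.16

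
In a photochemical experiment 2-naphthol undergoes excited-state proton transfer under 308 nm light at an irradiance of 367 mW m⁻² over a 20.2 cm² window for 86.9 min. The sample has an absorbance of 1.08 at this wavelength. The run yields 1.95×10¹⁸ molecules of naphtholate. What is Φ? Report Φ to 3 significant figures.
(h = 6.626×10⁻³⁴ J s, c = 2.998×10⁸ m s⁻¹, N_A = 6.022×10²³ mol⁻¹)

Product: 1.95×10¹⁸ / 6.022×10²³ = 3.238×10⁻⁶ mol.
Photon energy at 308 nm: hc/λ = (6.626×10⁻³⁴)(2.998×10⁸)/(308×10⁻⁹) = 6.450×10⁻¹⁹ J.
Energy delivered: (367 mW m⁻²)(20.2×10⁻⁴ m²)(5214 s) = 3.865 J.
Photons incident: 3.865 / 6.450×10⁻¹⁹ = 5.992×10¹⁸, i.e. 5.992×10¹⁸/6.022×10²³ = 9.950×10⁻⁶ mol.
Fraction absorbed: 1 − 10^(−1.08) = 0.9168.
Photons absorbed: 0.9168 × 9.950×10⁻⁶ = 9.122×10⁻⁶ mol.
Φ = 3.238×10⁻⁶ mol / 9.122×10⁻⁶ mol photons = 0.355.

Φ = 0.355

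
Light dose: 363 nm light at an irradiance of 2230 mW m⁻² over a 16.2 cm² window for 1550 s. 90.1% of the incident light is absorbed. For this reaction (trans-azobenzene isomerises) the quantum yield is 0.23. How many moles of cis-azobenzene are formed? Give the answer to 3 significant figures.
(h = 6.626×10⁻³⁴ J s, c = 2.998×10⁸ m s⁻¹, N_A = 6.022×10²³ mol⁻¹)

3.52×10⁻⁶ mol

Photon energy at 363 nm: hc/λ = (6.626×10⁻³⁴)(2.998×10⁸)/(363×10⁻⁹) = 5.472×10⁻¹⁹ J.
Energy delivered: (2230 mW m⁻²)(16.2×10⁻⁴ m²)(1550 s) = 5.600 J.
Photons incident: 5.600 / 5.472×10⁻¹⁹ = 1.023×10¹⁹, i.e. 1.023×10¹⁹/6.022×10²³ = 1.699×10⁻⁵ mol.
Photons absorbed: 0.901 × 1.699×10⁻⁵ = 1.531×10⁻⁵ mol.
Product: Φ × n_abs = 0.23 × 1.531×10⁻⁵ = 3.521×10⁻⁶ mol.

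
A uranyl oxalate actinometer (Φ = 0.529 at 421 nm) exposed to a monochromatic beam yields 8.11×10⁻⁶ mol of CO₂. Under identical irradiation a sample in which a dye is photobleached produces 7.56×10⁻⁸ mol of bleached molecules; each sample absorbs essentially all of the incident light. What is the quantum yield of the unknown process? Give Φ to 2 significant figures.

Photons absorbed by the actinometer: 8.11×10⁻⁶ / 0.529 = 1.533×10⁻⁵ mol.
Φ(unknown) = 7.56×10⁻⁸ / 1.533×10⁻⁵ = 0.0049.

Φ = 0.0049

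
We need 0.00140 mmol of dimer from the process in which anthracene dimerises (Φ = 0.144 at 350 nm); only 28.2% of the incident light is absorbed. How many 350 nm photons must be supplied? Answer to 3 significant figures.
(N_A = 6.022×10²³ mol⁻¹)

Product: 0.00140 mmol = 1.40×10⁻⁶ mol.
Photons that must be absorbed: 1.40×10⁻⁶ / 0.144 = 9.722×10⁻⁶ mol.
Incident photons needed: 9.722×10⁻⁶ / 0.282 = 3.448×10⁻⁵ mol.
Photon count: 3.448×10⁻⁵ × 6.022×10²³ = 2.08×10¹⁹.

2.08×10¹⁹ photons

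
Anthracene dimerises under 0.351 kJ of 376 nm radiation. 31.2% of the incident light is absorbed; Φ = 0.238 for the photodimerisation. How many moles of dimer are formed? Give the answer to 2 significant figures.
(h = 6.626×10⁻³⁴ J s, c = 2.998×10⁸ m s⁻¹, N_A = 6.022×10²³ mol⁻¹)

Photon energy at 376 nm: hc/λ = (6.626×10⁻³⁴)(2.998×10⁸)/(376×10⁻⁹) = 5.283×10⁻¹⁹ J.
Incident energy: 0.351 kJ = 351 J.
Photons incident: 351 / 5.283×10⁻¹⁹ = 6.644×10²⁰, i.e. 6.644×10²⁰/6.022×10²³ = 0.001103 mol.
Photons absorbed: 0.312 × 0.001103 = 3.441×10⁻⁴ mol.
Product: Φ × n_abs = 0.238 × 3.441×10⁻⁴ = 8.190×10⁻⁵ mol.

8.2×10⁻⁵ mol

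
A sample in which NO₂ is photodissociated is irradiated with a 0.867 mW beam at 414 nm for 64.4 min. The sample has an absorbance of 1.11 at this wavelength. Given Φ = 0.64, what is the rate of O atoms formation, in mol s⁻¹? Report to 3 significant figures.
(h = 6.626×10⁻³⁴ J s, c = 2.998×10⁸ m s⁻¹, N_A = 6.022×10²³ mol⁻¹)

Photon energy at 414 nm: hc/λ = (6.626×10⁻³⁴)(2.998×10⁸)/(414×10⁻⁹) = 4.798×10⁻¹⁹ J.
Energy delivered: (0.867 mW)(3864 s) = 3.350 J.
Photons incident: 3.350 / 4.798×10⁻¹⁹ = 6.982×10¹⁸, i.e. 6.982×10¹⁸/6.022×10²³ = 1.159×10⁻⁵ mol.
Fraction absorbed: 1 − 10^(−1.11) = 0.9224.
Photons absorbed: 0.9224 × 1.159×10⁻⁵ = 1.069×10⁻⁵ mol.
Product formed: 0.64 × 1.069×10⁻⁵ = 6.842×10⁻⁶ mol.
Rate: 6.842×10⁻⁶ / 3864 s = 1.77×10⁻⁹ mol s⁻¹.

1.77×10⁻⁹ mol s⁻¹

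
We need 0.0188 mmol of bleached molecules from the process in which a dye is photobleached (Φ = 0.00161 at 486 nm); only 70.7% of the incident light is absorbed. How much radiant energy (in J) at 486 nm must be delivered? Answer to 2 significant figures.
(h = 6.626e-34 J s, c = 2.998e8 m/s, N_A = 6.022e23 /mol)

Product: 0.0188 mmol = 1.88e-5 mol.
Photons that must be absorbed: 1.88e-5 / 0.00161 = 0.01168 mol.
Incident photons needed: 0.01168 / 0.707 = 0.01652 mol.
Photon energy: hc/λ = 4.087e-19 J; per mole, 2.461e5 J mol⁻¹.
Energy required: 0.01652 × 2.461e5 = 4100 J.

4100 J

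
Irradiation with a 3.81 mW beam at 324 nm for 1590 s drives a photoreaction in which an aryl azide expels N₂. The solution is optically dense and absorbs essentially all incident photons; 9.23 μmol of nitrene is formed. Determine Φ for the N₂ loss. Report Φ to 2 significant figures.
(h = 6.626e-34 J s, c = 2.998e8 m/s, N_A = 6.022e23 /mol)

Product: 9.23 μmol = 9.23e-6 mol.
Photon energy at 324 nm: hc/λ = (6.626e-34)(2.998e8)/(324e-9) = 6.131e-19 J.
Energy delivered: (3.81 mW)(1590 s) = 6.058 J.
Photons incident: 6.058 / 6.131e-19 = 9.881e18, i.e. 9.881e18/6.022e23 = 1.641e-5 mol.
Φ = 9.23e-6 mol / 1.641e-5 mol photons = 0.56.

Φ = 0.56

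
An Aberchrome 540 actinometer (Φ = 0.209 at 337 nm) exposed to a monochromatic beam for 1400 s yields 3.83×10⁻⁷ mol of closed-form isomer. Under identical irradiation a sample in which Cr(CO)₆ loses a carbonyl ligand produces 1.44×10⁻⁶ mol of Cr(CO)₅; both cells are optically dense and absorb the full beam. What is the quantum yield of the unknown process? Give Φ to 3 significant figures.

Photons absorbed by the actinometer: 3.83×10⁻⁷ / 0.209 = 1.833×10⁻⁶ mol.
Φ(unknown) = 1.44×10⁻⁶ / 1.833×10⁻⁶ = 0.786.

Φ = 0.786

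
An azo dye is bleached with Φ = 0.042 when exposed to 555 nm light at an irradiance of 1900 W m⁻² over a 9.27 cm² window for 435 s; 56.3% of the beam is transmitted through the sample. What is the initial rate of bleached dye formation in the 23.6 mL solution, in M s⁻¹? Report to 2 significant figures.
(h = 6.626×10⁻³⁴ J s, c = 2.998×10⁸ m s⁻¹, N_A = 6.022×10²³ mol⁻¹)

6.4×10⁻⁶ M s⁻¹

Photon energy at 555 nm: hc/λ = (6.626×10⁻³⁴)(2.998×10⁸)/(555×10⁻⁹) = 3.579×10⁻¹⁹ J.
Energy delivered: (1900 W m⁻²)(9.27×10⁻⁴ m²)(435 s) = 766.2 J.
Photons incident: 766.2 / 3.579×10⁻¹⁹ = 2.141×10²¹, i.e. 2.141×10²¹/6.022×10²³ = 0.003555 mol.
Fraction absorbed: 1 − 56.3/100 = 0.4370.
Photons absorbed: 0.4370 × 0.003555 = 0.001554 mol.
Product formed: 0.042 × 0.001554 = 6.527×10⁻⁵ mol.
Rate: 6.527×10⁻⁵ mol / (435 s × 0.0236 L) = 6.4×10⁻⁶ M s⁻¹.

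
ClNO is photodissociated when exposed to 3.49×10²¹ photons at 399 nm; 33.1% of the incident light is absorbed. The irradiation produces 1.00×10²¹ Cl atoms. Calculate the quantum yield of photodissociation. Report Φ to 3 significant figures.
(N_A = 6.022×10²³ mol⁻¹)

Product: 1.00×10²¹ / 6.022×10²³ = 0.001661 mol.
Moles of photons: 3.49×10²¹ / 6.022×10²³ = 0.005795 mol.
Photons absorbed: 0.331 × 0.005795 = 0.001918 mol.
Φ = 0.001661 mol / 0.001918 mol photons = 0.866.

Φ = 0.866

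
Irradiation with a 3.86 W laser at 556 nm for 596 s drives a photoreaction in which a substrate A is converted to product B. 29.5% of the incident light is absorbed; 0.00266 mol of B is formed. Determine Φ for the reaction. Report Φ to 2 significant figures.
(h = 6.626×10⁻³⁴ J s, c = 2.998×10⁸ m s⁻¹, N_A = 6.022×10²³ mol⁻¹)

Φ = 0.84

Photon energy at 556 nm: hc/λ = (6.626×10⁻³⁴)(2.998×10⁸)/(556×10⁻⁹) = 3.573×10⁻¹⁹ J.
Energy delivered: (3.86 W)(596 s) = 2301 J.
Photons incident: 2301 / 3.573×10⁻¹⁹ = 6.440×10²¹, i.e. 6.440×10²¹/6.022×10²³ = 0.01069 mol.
Photons absorbed: 0.295 × 0.01069 = 0.003154 mol.
Φ = 0.00266 mol / 0.003154 mol photons = 0.84.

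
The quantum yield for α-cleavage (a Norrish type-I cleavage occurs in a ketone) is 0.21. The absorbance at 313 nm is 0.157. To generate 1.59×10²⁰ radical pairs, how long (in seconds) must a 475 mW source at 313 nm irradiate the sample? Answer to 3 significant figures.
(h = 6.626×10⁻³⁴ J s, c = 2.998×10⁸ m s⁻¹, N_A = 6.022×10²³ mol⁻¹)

Product: 1.59×10²⁰ / 6.022×10²³ = 2.640×10⁻⁴ mol.
Photons that must be absorbed: 2.640×10⁻⁴ / 0.21 = 0.001257 mol.
Fraction absorbed: 1 − 10^(−0.157) = 0.3034.
Incident photons needed: 0.001257 / 0.3034 = 0.004143 mol.
Photon energy: hc/λ = 6.347×10⁻¹⁹ J; per mole, 3.822×10⁵ J mol⁻¹.
Energy required: 0.004143 × 3.822×10⁵ = 1583 J.
Time: 1583 J / 0.475 W = 3330 s.

t ≈ 3330 s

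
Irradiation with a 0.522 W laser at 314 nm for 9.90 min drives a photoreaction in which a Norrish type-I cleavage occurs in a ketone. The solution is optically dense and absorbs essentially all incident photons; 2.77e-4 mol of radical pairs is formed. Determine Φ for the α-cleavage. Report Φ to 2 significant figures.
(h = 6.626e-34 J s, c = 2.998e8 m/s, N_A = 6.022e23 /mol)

Φ = 0.34

Photon energy at 314 nm: hc/λ = (6.626e-34)(2.998e8)/(314e-9) = 6.326e-19 J.
Energy delivered: (0.522 W)(594 s) = 310.1 J.
Photons incident: 310.1 / 6.326e-19 = 4.902e20, i.e. 4.902e20/6.022e23 = 8.140e-4 mol.
Φ = 2.77e-4 mol / 8.140e-4 mol photons = 0.34.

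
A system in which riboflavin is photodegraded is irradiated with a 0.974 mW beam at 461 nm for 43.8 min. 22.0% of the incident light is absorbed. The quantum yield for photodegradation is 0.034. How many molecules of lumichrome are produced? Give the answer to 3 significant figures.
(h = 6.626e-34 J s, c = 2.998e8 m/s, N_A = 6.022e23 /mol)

Photon energy at 461 nm: hc/λ = (6.626e-34)(2.998e8)/(461e-9) = 4.309e-19 J.
Energy delivered: (0.974 mW)(2628 s) = 2.560 J.
Photons incident: 2.560 / 4.309e-19 = 5.941e18, i.e. 5.941e18/6.022e23 = 9.865e-6 mol.
Photons absorbed: 0.220 × 9.865e-6 = 2.170e-6 mol.
Product: Φ × n_abs = 0.034 × 2.170e-6 = 7.378e-8 mol.
As a count: 7.378e-8 × 6.022e23 = 4.44e16.

4.44e16 molecules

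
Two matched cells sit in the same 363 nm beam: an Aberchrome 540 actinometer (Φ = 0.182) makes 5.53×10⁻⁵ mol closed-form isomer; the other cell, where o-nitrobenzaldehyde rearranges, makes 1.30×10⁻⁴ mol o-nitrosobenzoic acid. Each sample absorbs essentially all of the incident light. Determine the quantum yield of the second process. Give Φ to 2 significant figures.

Photons absorbed by the actinometer: 5.53×10⁻⁵ / 0.182 = 3.038×10⁻⁴ mol.
Φ(unknown) = 1.30×10⁻⁴ / 3.038×10⁻⁴ = 0.43.

Φ = 0.43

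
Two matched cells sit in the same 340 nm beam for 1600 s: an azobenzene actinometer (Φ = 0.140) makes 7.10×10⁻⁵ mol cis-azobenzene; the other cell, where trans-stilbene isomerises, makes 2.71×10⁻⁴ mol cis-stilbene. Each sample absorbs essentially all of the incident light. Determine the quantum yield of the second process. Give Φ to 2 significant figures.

Φ = 0.53

Photons absorbed by the actinometer: 7.10×10⁻⁵ / 0.140 = 5.071×10⁻⁴ mol.
Φ(unknown) = 2.71×10⁻⁴ / 5.071×10⁻⁴ = 0.53.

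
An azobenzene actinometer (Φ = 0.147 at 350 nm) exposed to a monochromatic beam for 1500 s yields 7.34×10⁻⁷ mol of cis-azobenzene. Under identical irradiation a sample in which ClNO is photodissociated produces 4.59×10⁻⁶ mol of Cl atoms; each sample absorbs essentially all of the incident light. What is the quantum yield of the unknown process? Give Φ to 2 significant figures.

Φ = 0.92

Photons absorbed by the actinometer: 7.34×10⁻⁷ / 0.147 = 4.993×10⁻⁶ mol.
Φ(unknown) = 4.59×10⁻⁶ / 4.993×10⁻⁶ = 0.92.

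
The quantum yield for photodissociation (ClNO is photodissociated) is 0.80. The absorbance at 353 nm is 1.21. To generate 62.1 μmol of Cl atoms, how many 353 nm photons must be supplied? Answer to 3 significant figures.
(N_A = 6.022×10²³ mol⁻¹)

4.98×10¹⁹ photons

Product: 62.1 μmol = 6.21×10⁻⁵ mol.
Photons that must be absorbed: 6.21×10⁻⁵ / 0.80 = 7.763×10⁻⁵ mol.
Fraction absorbed: 1 − 10^(−1.21) = 0.9383.
Incident photons needed: 7.763×10⁻⁵ / 0.9383 = 8.273×10⁻⁵ mol.
Photon count: 8.273×10⁻⁵ × 6.022×10²³ = 4.98×10¹⁹.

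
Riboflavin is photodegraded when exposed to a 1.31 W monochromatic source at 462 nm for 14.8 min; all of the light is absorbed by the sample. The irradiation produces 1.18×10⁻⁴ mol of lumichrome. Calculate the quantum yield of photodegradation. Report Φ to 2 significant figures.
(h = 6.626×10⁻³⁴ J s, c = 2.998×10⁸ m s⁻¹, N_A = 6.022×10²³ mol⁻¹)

Φ = 0.026

Photon energy at 462 nm: hc/λ = (6.626×10⁻³⁴)(2.998×10⁸)/(462×10⁻⁹) = 4.300×10⁻¹⁹ J.
Energy delivered: (1.31 W)(888 s) = 1163 J.
Photons incident: 1163 / 4.300×10⁻¹⁹ = 2.705×10²¹, i.e. 2.705×10²¹/6.022×10²³ = 0.004492 mol.
Φ = 1.18×10⁻⁴ mol / 0.004492 mol photons = 0.026.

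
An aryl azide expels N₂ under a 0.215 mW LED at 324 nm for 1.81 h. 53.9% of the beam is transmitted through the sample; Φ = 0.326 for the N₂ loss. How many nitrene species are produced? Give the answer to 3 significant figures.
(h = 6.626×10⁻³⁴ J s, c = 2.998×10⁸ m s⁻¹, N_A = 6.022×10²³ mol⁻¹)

Photon energy at 324 nm: hc/λ = (6.626×10⁻³⁴)(2.998×10⁸)/(324×10⁻⁹) = 6.131×10⁻¹⁹ J.
Energy delivered: (0.215 mW)(6516 s) = 1.401 J.
Photons incident: 1.401 / 6.131×10⁻¹⁹ = 2.285×10¹⁸, i.e. 2.285×10¹⁸/6.022×10²³ = 3.794×10⁻⁶ mol.
Fraction absorbed: 1 − 53.9/100 = 0.4610.
Photons absorbed: 0.4610 × 3.794×10⁻⁶ = 1.749×10⁻⁶ mol.
Product: Φ × n_abs = 0.326 × 1.749×10⁻⁶ = 5.702×10⁻⁷ mol.
As a count: 5.702×10⁻⁷ × 6.022×10²³ = 3.43×10¹⁷.

3.43×10¹⁷ species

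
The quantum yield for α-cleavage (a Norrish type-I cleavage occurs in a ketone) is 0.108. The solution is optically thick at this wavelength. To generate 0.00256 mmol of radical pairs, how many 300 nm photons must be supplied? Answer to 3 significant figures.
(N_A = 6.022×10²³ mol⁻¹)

Product: 0.00256 mmol = 2.56×10⁻⁶ mol.
Photons that must be absorbed: 2.56×10⁻⁶ / 0.108 = 2.370×10⁻⁵ mol.
Photon count: 2.370×10⁻⁵ × 6.022×10²³ = 1.43×10¹⁹.

1.43×10¹⁹ photons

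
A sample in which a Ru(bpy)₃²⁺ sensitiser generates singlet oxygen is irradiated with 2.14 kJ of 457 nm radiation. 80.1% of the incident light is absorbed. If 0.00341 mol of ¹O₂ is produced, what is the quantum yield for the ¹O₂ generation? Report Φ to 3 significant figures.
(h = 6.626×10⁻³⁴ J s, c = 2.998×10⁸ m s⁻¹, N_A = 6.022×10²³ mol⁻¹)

Photon energy at 457 nm: hc/λ = (6.626×10⁻³⁴)(2.998×10⁸)/(457×10⁻⁹) = 4.347×10⁻¹⁹ J.
Incident energy: 2.14 kJ = 2140 J.
Photons incident: 2140 / 4.347×10⁻¹⁹ = 4.923×10²¹, i.e. 4.923×10²¹/6.022×10²³ = 0.008175 mol.
Photons absorbed: 0.801 × 0.008175 = 0.006548 mol.
Φ = 0.00341 mol / 0.006548 mol photons = 0.521.

Φ = 0.521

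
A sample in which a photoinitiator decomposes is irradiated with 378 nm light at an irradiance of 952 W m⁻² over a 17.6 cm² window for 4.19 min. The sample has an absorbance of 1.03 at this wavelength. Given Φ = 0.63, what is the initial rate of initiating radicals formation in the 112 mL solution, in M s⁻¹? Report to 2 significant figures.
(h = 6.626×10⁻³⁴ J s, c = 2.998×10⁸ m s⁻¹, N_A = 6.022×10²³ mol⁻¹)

2.7×10⁻⁵ M s⁻¹

Photon energy at 378 nm: hc/λ = (6.626×10⁻³⁴)(2.998×10⁸)/(378×10⁻⁹) = 5.255×10⁻¹⁹ J.
Energy delivered: (952 W m⁻²)(17.6×10⁻⁴ m²)(251.4 s) = 421.2 J.
Photons incident: 421.2 / 5.255×10⁻¹⁹ = 8.015×10²⁰, i.e. 8.015×10²⁰/6.022×10²³ = 0.001331 mol.
Fraction absorbed: 1 − 10^(−1.03) = 0.9067.
Photons absorbed: 0.9067 × 0.001331 = 0.001207 mol.
Product formed: 0.63 × 0.001207 = 7.604×10⁻⁴ mol.
Rate: 7.604×10⁻⁴ mol / (251.4 s × 0.112 L) = 2.7×10⁻⁵ M s⁻¹.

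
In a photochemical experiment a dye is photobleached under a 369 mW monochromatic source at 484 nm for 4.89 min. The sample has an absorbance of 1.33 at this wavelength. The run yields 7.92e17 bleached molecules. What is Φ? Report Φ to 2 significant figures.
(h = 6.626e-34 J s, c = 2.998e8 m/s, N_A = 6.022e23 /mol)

Product: 7.92e17 / 6.022e23 = 1.315e-6 mol.
Photon energy at 484 nm: hc/λ = (6.626e-34)(2.998e8)/(484e-9) = 4.104e-19 J.
Energy delivered: (369 mW)(293.4 s) = 108.3 J.
Photons incident: 108.3 / 4.104e-19 = 2.639e20, i.e. 2.639e20/6.022e23 = 4.382e-4 mol.
Fraction absorbed: 1 − 10^(−1.33) = 0.9532.
Photons absorbed: 0.9532 × 4.382e-4 = 4.177e-4 mol.
Φ = 1.315e-6 mol / 4.177e-4 mol photons = 0.0031.

Φ = 0.0031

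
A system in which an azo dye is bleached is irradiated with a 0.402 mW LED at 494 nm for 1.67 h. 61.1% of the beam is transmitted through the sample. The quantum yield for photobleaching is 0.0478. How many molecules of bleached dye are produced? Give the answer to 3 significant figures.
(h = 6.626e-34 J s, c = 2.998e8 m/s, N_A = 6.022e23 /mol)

Photon energy at 494 nm: hc/λ = (6.626e-34)(2.998e8)/(494e-9) = 4.021e-19 J.
Energy delivered: (0.402 mW)(6012 s) = 2.417 J.
Photons incident: 2.417 / 4.021e-19 = 6.011e18, i.e. 6.011e18/6.022e23 = 9.982e-6 mol.
Fraction absorbed: 1 − 61.1/100 = 0.3890.
Photons absorbed: 0.3890 × 9.982e-6 = 3.883e-6 mol.
Product: Φ × n_abs = 0.0478 × 3.883e-6 = 1.856e-7 mol.
As a count: 1.856e-7 × 6.022e23 = 1.12e17.

1.12e17 molecules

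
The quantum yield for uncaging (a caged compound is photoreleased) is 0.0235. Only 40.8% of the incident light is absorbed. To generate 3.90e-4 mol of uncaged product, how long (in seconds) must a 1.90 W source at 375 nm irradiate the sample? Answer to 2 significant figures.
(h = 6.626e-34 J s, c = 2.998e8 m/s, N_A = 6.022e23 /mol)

Photons that must be absorbed: 3.90e-4 / 0.0235 = 0.01660 mol.
Incident photons needed: 0.01660 / 0.408 = 0.04069 mol.
Photon energy: hc/λ = 5.297e-19 J; per mole, 3.190e5 J mol⁻¹.
Energy required: 0.04069 × 3.190e5 = 1.298e4 J.
Time: 1.298e4 J / 1.9 W = 6800 s.

t ≈ 6800 s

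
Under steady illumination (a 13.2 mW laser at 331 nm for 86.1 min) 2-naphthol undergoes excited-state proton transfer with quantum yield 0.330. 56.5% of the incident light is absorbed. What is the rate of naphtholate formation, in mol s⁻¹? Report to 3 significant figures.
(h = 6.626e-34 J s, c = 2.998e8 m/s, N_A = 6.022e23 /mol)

Photon energy at 331 nm: hc/λ = (6.626e-34)(2.998e8)/(331e-9) = 6.001e-19 J.
Energy delivered: (13.2 mW)(5166 s) = 68.19 J.
Photons incident: 68.19 / 6.001e-19 = 1.136e20, i.e. 1.136e20/6.022e23 = 1.886e-4 mol.
Photons absorbed: 0.565 × 1.886e-4 = 1.066e-4 mol.
Product formed: 0.330 × 1.066e-4 = 3.518e-5 mol.
Rate: 3.518e-5 / 5166 s = 6.81e-9 mol s⁻¹.

6.81e-9 mol s⁻¹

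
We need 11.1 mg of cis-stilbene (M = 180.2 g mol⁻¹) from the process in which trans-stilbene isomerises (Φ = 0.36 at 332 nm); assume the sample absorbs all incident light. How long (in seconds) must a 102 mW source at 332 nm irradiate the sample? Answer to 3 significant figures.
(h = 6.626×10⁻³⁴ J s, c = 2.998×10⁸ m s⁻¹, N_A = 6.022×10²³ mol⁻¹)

t ≈ 604 s

Product: 11.1 mg / 180.2 g mol⁻¹ = 6.160×10⁻⁵ mol.
Photons that must be absorbed: 6.160×10⁻⁵ / 0.36 = 1.711×10⁻⁴ mol.
Photon energy: hc/λ = 5.983×10⁻¹⁹ J; per mole, 3.603×10⁵ J mol⁻¹.
Energy required: 1.711×10⁻⁴ × 3.603×10⁵ = 61.65 J.
Time: 61.65 J / 0.102 W = 604 s.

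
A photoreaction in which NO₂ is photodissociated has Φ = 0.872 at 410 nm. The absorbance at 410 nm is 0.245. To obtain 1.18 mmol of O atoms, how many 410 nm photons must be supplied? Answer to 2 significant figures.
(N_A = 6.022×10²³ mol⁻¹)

Product: 1.18 mmol = 0.00118 mol.
Photons that must be absorbed: 0.00118 / 0.872 = 0.001353 mol.
Fraction absorbed: 1 − 10^(−0.245) = 0.4311.
Incident photons needed: 0.001353 / 0.4311 = 0.003138 mol.
Photon count: 0.003138 × 6.022×10²³ = 1.9×10²¹.

1.9×10²¹ photons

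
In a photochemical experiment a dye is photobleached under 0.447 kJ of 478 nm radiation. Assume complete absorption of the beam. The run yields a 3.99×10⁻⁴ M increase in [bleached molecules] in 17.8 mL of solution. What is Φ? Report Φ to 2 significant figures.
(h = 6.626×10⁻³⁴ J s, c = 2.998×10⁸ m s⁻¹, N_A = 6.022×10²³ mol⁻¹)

Product: (3.99×10⁻⁴ M)(0.0178 L) = 7.102×10⁻⁶ mol.
Photon energy at 478 nm: hc/λ = (6.626×10⁻³⁴)(2.998×10⁸)/(478×10⁻⁹) = 4.156×10⁻¹⁹ J.
Incident energy: 0.447 kJ = 447 J.
Photons incident: 447 / 4.156×10⁻¹⁹ = 1.076×10²¹, i.e. 1.076×10²¹/6.022×10²³ = 0.001787 mol.
Φ = 7.102×10⁻⁶ mol / 0.001787 mol photons = 0.0040.

Φ = 0.0040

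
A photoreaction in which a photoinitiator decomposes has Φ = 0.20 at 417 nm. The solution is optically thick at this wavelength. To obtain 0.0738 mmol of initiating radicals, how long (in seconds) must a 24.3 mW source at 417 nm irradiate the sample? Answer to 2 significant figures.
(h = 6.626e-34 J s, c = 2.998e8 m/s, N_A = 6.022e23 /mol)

t ≈ 4400 s

Product: 0.0738 mmol = 7.38e-5 mol.
Photons that must be absorbed: 7.38e-5 / 0.20 = 3.690e-4 mol.
Photon energy: hc/λ = 4.764e-19 J; per mole, 2.869e5 J mol⁻¹.
Energy required: 3.690e-4 × 2.869e5 = 105.9 J.
Time: 105.9 J / 0.0243 W = 4400 s.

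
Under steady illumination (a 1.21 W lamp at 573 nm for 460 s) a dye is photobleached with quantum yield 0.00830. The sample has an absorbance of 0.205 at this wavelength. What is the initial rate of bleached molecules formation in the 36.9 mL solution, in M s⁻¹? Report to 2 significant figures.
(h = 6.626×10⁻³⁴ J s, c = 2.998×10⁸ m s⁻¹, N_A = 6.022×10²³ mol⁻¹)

4.9×10⁻⁷ M s⁻¹

Photon energy at 573 nm: hc/λ = (6.626×10⁻³⁴)(2.998×10⁸)/(573×10⁻⁹) = 3.467×10⁻¹⁹ J.
Energy delivered: (1.21 W)(460 s) = 556.6 J.
Photons incident: 556.6 / 3.467×10⁻¹⁹ = 1.605×10²¹, i.e. 1.605×10²¹/6.022×10²³ = 0.002665 mol.
Fraction absorbed: 1 − 10^(−0.205) = 0.3763.
Photons absorbed: 0.3763 × 0.002665 = 0.001003 mol.
Product formed: 0.00830 × 0.001003 = 8.325×10⁻⁶ mol.
Rate: 8.325×10⁻⁶ mol / (460 s × 0.0369 L) = 4.9×10⁻⁷ M s⁻¹.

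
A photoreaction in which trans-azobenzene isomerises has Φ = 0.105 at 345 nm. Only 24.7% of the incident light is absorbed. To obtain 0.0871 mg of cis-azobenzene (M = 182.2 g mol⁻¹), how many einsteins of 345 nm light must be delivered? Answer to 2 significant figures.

1.8×10⁻⁵ einstein

Product: 0.0871 mg / 182.2 g mol⁻¹ = 4.780×10⁻⁷ mol.
Photons that must be absorbed: 4.780×10⁻⁷ / 0.105 = 4.552×10⁻⁶ mol.
Incident photons needed: 4.552×10⁻⁶ / 0.247 = 1.843×10⁻⁵ mol.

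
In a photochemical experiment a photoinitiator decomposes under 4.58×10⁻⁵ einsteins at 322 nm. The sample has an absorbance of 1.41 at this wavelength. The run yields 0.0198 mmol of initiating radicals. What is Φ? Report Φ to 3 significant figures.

Product: 0.0198 mmol = 1.98×10⁻⁵ mol.
Fraction absorbed: 1 − 10^(−1.41) = 0.9611.
Photons absorbed: 0.9611 × 4.58×10⁻⁵ = 4.402×10⁻⁵ mol.
Φ = 1.98×10⁻⁵ mol / 4.402×10⁻⁵ mol photons = 0.450.

Φ = 0.450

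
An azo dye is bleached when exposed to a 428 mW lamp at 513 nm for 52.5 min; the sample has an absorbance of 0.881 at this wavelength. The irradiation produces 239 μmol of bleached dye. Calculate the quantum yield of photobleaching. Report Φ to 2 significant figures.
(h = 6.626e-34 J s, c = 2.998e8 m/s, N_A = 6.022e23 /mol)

Φ = 0.048

Product: 239 μmol = 2.39e-4 mol.
Photon energy at 513 nm: hc/λ = (6.626e-34)(2.998e8)/(513e-9) = 3.872e-19 J.
Energy delivered: (428 mW)(3150 s) = 1348 J.
Photons incident: 1348 / 3.872e-19 = 3.481e21, i.e. 3.481e21/6.022e23 = 0.005780 mol.
Fraction absorbed: 1 − 10^(−0.881) = 0.8685.
Photons absorbed: 0.8685 × 0.005780 = 0.005020 mol.
Φ = 2.39e-4 mol / 0.005020 mol photons = 0.048.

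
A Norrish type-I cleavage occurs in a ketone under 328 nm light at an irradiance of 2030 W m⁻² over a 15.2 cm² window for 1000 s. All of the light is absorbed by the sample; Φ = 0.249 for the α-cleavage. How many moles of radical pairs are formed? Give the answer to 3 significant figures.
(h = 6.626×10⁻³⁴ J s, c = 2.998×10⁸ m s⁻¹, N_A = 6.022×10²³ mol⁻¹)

0.00211 mol

Photon energy at 328 nm: hc/λ = (6.626×10⁻³⁴)(2.998×10⁸)/(328×10⁻⁹) = 6.056×10⁻¹⁹ J.
Energy delivered: (2030 W m⁻²)(15.2×10⁻⁴ m²)(1000 s) = 3086 J.
Photons incident: 3086 / 6.056×10⁻¹⁹ = 5.096×10²¹, i.e. 5.096×10²¹/6.022×10²³ = 0.008462 mol.
Product: Φ × n_abs = 0.249 × 0.008462 = 0.002107 mol.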